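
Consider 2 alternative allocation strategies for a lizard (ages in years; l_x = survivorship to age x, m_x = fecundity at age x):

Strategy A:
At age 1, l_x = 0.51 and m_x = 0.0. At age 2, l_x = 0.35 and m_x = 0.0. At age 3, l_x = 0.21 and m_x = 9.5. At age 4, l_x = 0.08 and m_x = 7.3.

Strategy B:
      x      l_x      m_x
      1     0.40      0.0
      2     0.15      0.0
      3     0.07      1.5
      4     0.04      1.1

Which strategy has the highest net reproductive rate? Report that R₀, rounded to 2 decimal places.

2.58

Strategy A: R₀ = 0.51×0.0 + 0.35×0.0 + 0.21×9.5 + 0.08×7.3 = 2.5790
Strategy B: R₀ = 0.40×0.0 + 0.15×0.0 + 0.07×1.5 + 0.04×1.1 = 0.1490
Highest R₀: strategy A with 2.5790.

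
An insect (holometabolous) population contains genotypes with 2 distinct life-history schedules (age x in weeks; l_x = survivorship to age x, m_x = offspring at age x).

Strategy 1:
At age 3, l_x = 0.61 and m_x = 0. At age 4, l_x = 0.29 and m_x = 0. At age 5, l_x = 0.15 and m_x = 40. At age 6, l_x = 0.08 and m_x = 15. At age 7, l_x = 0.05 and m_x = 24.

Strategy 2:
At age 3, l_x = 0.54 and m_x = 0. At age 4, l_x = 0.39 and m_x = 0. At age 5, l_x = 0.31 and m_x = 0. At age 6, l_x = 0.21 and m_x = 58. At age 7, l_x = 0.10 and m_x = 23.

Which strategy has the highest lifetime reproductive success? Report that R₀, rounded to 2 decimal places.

14.48

Strategy 1: R₀ = 0.61×0 + 0.29×0 + 0.15×40 + 0.08×15 + 0.05×24 = 8.4000
Strategy 2: R₀ = 0.54×0 + 0.39×0 + 0.31×0 + 0.21×58 + 0.10×23 = 14.4800
Highest R₀: strategy 2 with 14.4800.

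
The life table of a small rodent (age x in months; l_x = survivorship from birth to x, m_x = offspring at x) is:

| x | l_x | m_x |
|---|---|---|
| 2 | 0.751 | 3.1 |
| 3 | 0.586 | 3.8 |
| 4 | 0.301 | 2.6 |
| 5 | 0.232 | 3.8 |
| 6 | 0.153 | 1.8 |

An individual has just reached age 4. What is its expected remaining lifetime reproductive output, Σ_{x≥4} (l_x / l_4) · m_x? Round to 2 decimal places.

6.44

l_4 = 0.301. Conditional survival from age 4 to x is l_x / l_4.
  x=4: (0.301/0.301) × 2.6 = 2.6000
  x=5: (0.232/0.301) × 3.8 = 2.9289
  x=6: (0.153/0.301) × 1.8 = 0.9150
Sum = 2.6000 + 2.9289 + 0.9150 = 6.4439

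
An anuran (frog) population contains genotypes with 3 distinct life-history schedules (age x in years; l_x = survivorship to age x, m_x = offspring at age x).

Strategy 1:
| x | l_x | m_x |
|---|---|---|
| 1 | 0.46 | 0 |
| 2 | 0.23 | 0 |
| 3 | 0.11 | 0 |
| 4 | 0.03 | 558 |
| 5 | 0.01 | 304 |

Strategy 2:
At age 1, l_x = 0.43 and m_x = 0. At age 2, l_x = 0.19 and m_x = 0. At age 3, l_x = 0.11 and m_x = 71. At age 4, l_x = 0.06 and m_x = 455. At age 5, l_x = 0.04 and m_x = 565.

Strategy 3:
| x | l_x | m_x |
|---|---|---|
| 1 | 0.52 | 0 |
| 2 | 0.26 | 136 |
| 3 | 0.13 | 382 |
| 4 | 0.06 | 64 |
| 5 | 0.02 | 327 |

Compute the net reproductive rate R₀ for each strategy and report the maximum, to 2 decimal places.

Strategy 1: R₀ = 0.46×0 + 0.23×0 + 0.11×0 + 0.03×558 + 0.01×304 = 19.7800
Strategy 2: R₀ = 0.43×0 + 0.19×0 + 0.11×71 + 0.06×455 + 0.04×565 = 57.7100
Strategy 3: R₀ = 0.52×0 + 0.26×136 + 0.13×382 + 0.06×64 + 0.02×327 = 95.4000
Highest R₀: strategy 3 with 95.4000.

95.40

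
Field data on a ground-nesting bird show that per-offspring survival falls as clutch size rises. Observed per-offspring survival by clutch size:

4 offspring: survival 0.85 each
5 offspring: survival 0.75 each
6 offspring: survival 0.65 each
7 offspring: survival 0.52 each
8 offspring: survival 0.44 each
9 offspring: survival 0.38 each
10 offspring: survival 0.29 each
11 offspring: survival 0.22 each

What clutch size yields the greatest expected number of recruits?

6

Expected recruits = c × s(c):
  c=4: 4 × 0.85 = 3.400
  c=5: 5 × 0.75 = 3.750
  c=6: 6 × 0.65 = 3.900
  c=7: 7 × 0.52 = 3.640
  c=8: 8 × 0.44 = 3.520
  c=9: 9 × 0.38 = 3.420
  c=10: 10 × 0.29 = 2.900
  c=11: 11 × 0.22 = 2.420
Maximum at c = 6 (3.900 recruits).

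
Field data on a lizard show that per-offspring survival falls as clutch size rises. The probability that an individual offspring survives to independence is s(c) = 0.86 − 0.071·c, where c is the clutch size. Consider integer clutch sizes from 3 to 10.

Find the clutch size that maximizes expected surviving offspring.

Expected surviving offspring = c × s(c):
  c=3: 3 × 0.647 = 1.941
  c=4: 4 × 0.576 = 2.304
  c=5: 5 × 0.505 = 2.525
  c=6: 6 × 0.434 = 2.604
  c=7: 7 × 0.363 = 2.541
  c=8: 8 × 0.292 = 2.336
  c=9: 9 × 0.221 = 1.989
  c=10: 10 × 0.150 = 1.500
Maximum at c = 6 (2.604 surviving offspring).

6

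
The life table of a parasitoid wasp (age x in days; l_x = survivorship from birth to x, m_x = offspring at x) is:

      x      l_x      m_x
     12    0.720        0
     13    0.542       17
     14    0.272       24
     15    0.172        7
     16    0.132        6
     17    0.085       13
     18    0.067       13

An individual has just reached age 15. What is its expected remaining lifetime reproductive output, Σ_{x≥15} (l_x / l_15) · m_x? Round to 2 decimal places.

23.09

l_15 = 0.172. Conditional survival from age 15 to x is l_x / l_15.
  x=15: (0.172/0.172) × 7 = 7.0000
  x=16: (0.132/0.172) × 6 = 4.6047
  x=17: (0.085/0.172) × 13 = 6.4244
  x=18: (0.067/0.172) × 13 = 5.0640
Sum = 7.0000 + 4.6047 + 6.4244 + 5.0640 = 23.0930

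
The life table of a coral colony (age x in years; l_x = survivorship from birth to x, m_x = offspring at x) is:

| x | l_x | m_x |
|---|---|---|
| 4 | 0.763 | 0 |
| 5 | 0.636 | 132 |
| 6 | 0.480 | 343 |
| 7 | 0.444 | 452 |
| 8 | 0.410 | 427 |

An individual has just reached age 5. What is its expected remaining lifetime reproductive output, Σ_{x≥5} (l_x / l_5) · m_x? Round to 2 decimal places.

l_5 = 0.636. Conditional survival from age 5 to x is l_x / l_5.
  x=5: (0.636/0.636) × 132 = 132.0000
  x=6: (0.480/0.636) × 343 = 258.8679
  x=7: (0.444/0.636) × 452 = 315.5472
  x=8: (0.410/0.636) × 427 = 275.2673
Sum = 132.0000 + 258.8679 + 315.5472 + 275.2673 = 981.6824

981.68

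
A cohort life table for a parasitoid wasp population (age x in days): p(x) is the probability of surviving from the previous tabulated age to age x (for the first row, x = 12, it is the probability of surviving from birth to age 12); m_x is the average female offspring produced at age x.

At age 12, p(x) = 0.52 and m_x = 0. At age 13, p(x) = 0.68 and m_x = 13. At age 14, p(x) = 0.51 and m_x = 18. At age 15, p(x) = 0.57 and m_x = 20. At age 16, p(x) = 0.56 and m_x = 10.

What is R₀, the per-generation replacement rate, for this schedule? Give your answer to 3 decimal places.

Survivorship from birth: l_x = p_12·p_13·…·p_x.
  l_12 = 0.52000
  l_13 = 0.35360
  l_14 = 0.18034
  l_15 = 0.10279
  l_16 = 0.05756
R₀ = Σ l_x m_x:
  age 12: 0.52000 × 0 = 0.0000
  age 13: 0.35360 × 13 = 4.5968
  age 14: 0.18034 × 18 = 3.2461
  age 15: 0.10279 × 20 = 2.0558
  age 16: 0.05756 × 10 = 0.5756
R₀ = 0.0000 + 4.5968 + 3.2461 + 2.0558 + 0.5756 = 10.4743

10.474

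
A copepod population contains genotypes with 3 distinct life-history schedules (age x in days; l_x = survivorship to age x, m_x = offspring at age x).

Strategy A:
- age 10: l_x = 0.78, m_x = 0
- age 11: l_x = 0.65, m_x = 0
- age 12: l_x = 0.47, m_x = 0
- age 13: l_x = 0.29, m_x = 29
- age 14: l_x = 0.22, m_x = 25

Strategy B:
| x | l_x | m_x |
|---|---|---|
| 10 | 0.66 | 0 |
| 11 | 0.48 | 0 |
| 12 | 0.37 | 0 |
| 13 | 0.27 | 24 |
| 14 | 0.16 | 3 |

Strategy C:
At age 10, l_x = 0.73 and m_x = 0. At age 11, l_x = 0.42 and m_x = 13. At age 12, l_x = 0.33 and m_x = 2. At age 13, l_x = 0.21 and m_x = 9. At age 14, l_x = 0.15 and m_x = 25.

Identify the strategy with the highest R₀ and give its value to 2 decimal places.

Strategy A: R₀ = 0.78×0 + 0.65×0 + 0.47×0 + 0.29×29 + 0.22×25 = 13.9100
Strategy B: R₀ = 0.66×0 + 0.48×0 + 0.37×0 + 0.27×24 + 0.16×3 = 6.9600
Strategy C: R₀ = 0.73×0 + 0.42×13 + 0.33×2 + 0.21×9 + 0.15×25 = 11.7600
Highest R₀: strategy A with 13.9100.

13.91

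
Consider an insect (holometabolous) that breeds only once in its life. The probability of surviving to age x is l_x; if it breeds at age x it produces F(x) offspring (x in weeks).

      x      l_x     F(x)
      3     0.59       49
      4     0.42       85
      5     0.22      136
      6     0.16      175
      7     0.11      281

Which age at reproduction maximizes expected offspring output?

4

Expected offspring if breeding at age x = l_x × F(x):
  age 3: 0.59 × 49 = 28.910
  age 4: 0.42 × 85 = 35.700
  age 5: 0.22 × 136 = 29.920
  age 6: 0.16 × 175 = 28.000
  age 7: 0.11 × 281 = 30.910
Maximum at age 4 (35.700).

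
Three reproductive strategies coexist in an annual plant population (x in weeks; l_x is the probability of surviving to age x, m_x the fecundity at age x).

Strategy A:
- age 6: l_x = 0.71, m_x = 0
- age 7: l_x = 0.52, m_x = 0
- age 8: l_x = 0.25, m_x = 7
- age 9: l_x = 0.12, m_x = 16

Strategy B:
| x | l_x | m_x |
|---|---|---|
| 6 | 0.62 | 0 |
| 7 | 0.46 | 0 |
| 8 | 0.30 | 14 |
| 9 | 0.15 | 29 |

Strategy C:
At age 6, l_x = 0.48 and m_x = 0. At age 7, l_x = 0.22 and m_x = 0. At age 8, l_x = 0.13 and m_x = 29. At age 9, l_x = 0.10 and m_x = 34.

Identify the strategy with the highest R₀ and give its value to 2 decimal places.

Strategy A: R₀ = 0.71×0 + 0.52×0 + 0.25×7 + 0.12×16 = 3.6700
Strategy B: R₀ = 0.62×0 + 0.46×0 + 0.30×14 + 0.15×29 = 8.5500
Strategy C: R₀ = 0.48×0 + 0.22×0 + 0.13×29 + 0.10×34 = 7.1700
Highest R₀: strategy B with 8.5500.

8.55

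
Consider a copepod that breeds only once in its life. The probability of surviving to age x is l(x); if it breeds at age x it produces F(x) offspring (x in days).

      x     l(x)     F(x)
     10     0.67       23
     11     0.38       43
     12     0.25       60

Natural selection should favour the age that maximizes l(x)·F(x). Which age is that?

11

Expected offspring if breeding at age x = l(x) × F(x):
  age 10: 0.67 × 23 = 15.410
  age 11: 0.38 × 43 = 16.340
  age 12: 0.25 × 60 = 15.000
Maximum at age 11 (16.340).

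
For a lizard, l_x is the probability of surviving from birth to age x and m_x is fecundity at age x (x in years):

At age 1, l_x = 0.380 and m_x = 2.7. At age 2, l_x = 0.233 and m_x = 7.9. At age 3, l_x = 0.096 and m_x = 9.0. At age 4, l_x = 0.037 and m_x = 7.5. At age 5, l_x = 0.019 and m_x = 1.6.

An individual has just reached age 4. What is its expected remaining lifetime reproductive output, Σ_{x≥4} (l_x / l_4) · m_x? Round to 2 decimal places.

8.32

l_4 = 0.037. Conditional survival from age 4 to x is l_x / l_4.
  x=4: (0.037/0.037) × 7.5 = 7.5000
  x=5: (0.019/0.037) × 1.6 = 0.8216
Sum = 7.5000 + 0.8216 = 8.3216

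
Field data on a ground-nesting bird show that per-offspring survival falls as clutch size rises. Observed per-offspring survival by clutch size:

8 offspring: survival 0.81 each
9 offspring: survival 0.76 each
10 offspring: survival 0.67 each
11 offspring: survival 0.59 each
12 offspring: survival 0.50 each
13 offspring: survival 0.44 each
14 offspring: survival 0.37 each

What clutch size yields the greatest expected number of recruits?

Expected recruits = c × s(c):
  c=8: 8 × 0.81 = 6.480
  c=9: 9 × 0.76 = 6.840
  c=10: 10 × 0.67 = 6.700
  c=11: 11 × 0.59 = 6.490
  c=12: 12 × 0.50 = 6.000
  c=13: 13 × 0.44 = 5.720
  c=14: 14 × 0.37 = 5.180
Maximum at c = 9 (6.840 recruits).

9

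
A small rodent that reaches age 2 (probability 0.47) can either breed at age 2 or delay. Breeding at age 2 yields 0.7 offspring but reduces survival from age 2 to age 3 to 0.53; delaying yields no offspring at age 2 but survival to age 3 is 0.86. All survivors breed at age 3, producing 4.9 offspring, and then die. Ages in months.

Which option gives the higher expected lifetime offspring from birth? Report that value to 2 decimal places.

breed at age 2: R₀ = 0.47 × (0.7 + 0.53 × 4.9) = 0.47 × 3.2970 = 1.5496
delay to age 3: R₀ = 0.47 × (0.86 × 4.9) = 0.47 × 4.2140 = 1.9806
Higher: delay to age 3 (1.9806).

1.98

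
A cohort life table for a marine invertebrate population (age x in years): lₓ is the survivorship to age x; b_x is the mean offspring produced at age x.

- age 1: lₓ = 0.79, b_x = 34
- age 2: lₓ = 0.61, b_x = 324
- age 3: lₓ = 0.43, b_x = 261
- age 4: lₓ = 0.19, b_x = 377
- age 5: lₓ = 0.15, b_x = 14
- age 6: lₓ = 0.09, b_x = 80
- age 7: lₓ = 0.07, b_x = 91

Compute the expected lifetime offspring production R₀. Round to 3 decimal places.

R₀ = Σ lₓ b_x:
  age 1: 0.79 × 34 = 26.8600
  age 2: 0.61 × 324 = 197.6400
  age 3: 0.43 × 261 = 112.2300
  age 4: 0.19 × 377 = 71.6300
  age 5: 0.15 × 14 = 2.1000
  age 6: 0.09 × 80 = 7.2000
  age 7: 0.07 × 91 = 6.3700
R₀ = 26.8600 + 197.6400 + 112.2300 + 71.6300 + 2.1000 + 7.2000 + 6.3700 = 424.0300

424.030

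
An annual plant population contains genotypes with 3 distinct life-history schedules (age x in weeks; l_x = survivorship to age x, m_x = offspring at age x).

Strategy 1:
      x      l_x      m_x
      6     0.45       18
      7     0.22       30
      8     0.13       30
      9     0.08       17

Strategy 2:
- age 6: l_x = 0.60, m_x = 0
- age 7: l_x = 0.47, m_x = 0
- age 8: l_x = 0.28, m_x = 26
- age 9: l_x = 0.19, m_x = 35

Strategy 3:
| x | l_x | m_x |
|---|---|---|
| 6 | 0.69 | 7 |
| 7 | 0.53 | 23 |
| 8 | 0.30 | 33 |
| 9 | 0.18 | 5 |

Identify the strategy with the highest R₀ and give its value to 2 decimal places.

27.82

Strategy 1: R₀ = 0.45×18 + 0.22×30 + 0.13×30 + 0.08×17 = 19.9600
Strategy 2: R₀ = 0.60×0 + 0.47×0 + 0.28×26 + 0.19×35 = 13.9300
Strategy 3: R₀ = 0.69×7 + 0.53×23 + 0.30×33 + 0.18×5 = 27.8200
Highest R₀: strategy 3 with 27.8200.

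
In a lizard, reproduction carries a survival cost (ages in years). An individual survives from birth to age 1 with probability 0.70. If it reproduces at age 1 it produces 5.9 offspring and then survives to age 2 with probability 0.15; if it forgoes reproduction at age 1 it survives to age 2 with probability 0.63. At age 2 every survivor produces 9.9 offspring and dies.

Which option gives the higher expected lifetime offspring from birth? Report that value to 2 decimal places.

breed at age 1: R₀ = 0.70 × (5.9 + 0.15 × 9.9) = 0.70 × 7.3850 = 5.1695
delay to age 2: R₀ = 0.70 × (0.63 × 9.9) = 0.70 × 6.2370 = 4.3659
Higher: breed at age 1 (5.1695).

5.17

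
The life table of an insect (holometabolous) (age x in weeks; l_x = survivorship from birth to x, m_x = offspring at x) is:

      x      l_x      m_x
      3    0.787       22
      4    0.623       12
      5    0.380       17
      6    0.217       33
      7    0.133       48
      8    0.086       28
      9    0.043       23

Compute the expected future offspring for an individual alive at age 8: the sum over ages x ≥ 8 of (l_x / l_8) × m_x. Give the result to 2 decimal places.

l_8 = 0.086. Conditional survival from age 8 to x is l_x / l_8.
  x=8: (0.086/0.086) × 28 = 28.0000
  x=9: (0.043/0.086) × 23 = 11.5000
Sum = 28.0000 + 11.5000 = 39.5000

39.50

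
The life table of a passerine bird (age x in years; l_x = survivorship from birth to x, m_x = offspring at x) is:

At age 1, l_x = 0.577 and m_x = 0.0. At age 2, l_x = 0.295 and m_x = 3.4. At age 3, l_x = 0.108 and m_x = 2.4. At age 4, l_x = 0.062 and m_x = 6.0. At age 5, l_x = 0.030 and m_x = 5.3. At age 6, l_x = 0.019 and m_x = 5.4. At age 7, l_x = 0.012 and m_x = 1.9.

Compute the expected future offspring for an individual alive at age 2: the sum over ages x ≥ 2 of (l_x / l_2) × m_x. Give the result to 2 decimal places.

l_2 = 0.295. Conditional survival from age 2 to x is l_x / l_2.
  x=2: (0.295/0.295) × 3.4 = 3.4000
  x=3: (0.108/0.295) × 2.4 = 0.8786
  x=4: (0.062/0.295) × 6.0 = 1.2610
  x=5: (0.030/0.295) × 5.3 = 0.5390
  x=6: (0.019/0.295) × 5.4 = 0.3478
  x=7: (0.012/0.295) × 1.9 = 0.0773
Sum = 3.4000 + 0.8786 + 1.2610 + 0.5390 + 0.3478 + 0.0773 = 6.5037

6.50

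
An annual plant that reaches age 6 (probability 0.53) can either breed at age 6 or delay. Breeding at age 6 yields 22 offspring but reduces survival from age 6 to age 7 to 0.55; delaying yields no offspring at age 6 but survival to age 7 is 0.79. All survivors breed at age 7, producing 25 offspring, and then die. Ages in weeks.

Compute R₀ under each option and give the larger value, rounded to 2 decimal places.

breed at age 6: R₀ = 0.53 × (22 + 0.55 × 25) = 0.53 × 35.7500 = 18.9475
delay to age 7: R₀ = 0.53 × (0.79 × 25) = 0.53 × 19.7500 = 10.4675
Higher: breed at age 6 (18.9475).

18.95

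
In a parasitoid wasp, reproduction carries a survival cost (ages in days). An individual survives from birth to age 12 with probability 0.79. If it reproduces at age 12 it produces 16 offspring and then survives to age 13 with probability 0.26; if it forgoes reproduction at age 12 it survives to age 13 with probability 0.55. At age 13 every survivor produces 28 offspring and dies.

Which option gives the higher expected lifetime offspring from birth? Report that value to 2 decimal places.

18.39

breed at age 12: R₀ = 0.79 × (16 + 0.26 × 28) = 0.79 × 23.2800 = 18.3912
delay to age 13: R₀ = 0.79 × (0.55 × 28) = 0.79 × 15.4000 = 12.1660
Higher: breed at age 12 (18.3912).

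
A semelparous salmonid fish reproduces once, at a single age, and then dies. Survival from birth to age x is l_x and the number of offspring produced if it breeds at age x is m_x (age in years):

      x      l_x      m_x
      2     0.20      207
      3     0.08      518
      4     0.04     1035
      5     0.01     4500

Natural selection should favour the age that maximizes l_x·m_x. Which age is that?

5

Expected offspring if breeding at age x = l_x × m_x:
  age 2: 0.20 × 207 = 41.400
  age 3: 0.08 × 518 = 41.440
  age 4: 0.04 × 1035 = 41.400
  age 5: 0.01 × 4500 = 45.000
Maximum at age 5 (45.000).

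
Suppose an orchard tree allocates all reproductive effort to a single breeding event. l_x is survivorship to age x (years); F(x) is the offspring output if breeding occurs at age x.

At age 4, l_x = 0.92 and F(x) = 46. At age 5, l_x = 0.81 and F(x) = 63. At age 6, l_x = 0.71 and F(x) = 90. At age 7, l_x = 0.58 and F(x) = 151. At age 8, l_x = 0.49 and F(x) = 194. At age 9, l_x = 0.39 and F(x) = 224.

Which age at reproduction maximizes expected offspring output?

8

Expected offspring if breeding at age x = l_x × F(x):
  age 4: 0.92 × 46 = 42.320
  age 5: 0.81 × 63 = 51.030
  age 6: 0.71 × 90 = 63.900
  age 7: 0.58 × 151 = 87.580
  age 8: 0.49 × 194 = 95.060
  age 9: 0.39 × 224 = 87.360
Maximum at age 8 (95.060).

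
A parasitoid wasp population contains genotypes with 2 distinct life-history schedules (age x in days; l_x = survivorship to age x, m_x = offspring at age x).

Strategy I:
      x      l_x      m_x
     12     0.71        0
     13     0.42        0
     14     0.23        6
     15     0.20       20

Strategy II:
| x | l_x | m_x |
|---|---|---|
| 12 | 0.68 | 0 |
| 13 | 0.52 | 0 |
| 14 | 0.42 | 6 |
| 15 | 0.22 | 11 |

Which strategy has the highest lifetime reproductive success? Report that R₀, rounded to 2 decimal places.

Strategy I: R₀ = 0.71×0 + 0.42×0 + 0.23×6 + 0.20×20 = 5.3800
Strategy II: R₀ = 0.68×0 + 0.52×0 + 0.42×6 + 0.22×11 = 4.9400
Highest R₀: strategy I with 5.3800.

5.38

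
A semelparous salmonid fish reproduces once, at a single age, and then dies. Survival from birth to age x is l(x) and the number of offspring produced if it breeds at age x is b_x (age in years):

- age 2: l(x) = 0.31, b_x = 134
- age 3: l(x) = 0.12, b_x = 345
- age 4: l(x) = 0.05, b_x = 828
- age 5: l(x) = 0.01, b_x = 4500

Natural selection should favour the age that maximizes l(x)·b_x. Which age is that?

5

Expected offspring if breeding at age x = l(x) × b_x:
  age 2: 0.31 × 134 = 41.540
  age 3: 0.12 × 345 = 41.400
  age 4: 0.05 × 828 = 41.400
  age 5: 0.01 × 4500 = 45.000
Maximum at age 5 (45.000).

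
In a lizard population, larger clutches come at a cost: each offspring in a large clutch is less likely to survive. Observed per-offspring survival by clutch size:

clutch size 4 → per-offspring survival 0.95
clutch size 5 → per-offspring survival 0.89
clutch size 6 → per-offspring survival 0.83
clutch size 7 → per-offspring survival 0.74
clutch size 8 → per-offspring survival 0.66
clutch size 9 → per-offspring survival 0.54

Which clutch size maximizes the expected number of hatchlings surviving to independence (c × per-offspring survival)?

8

Expected hatchlings surviving to independence = c × s(c):
  c=4: 4 × 0.95 = 3.800
  c=5: 5 × 0.89 = 4.450
  c=6: 6 × 0.83 = 4.980
  c=7: 7 × 0.74 = 5.180
  c=8: 8 × 0.66 = 5.280
  c=9: 9 × 0.54 = 4.860
Maximum at c = 8 (5.280 hatchlings surviving to independence).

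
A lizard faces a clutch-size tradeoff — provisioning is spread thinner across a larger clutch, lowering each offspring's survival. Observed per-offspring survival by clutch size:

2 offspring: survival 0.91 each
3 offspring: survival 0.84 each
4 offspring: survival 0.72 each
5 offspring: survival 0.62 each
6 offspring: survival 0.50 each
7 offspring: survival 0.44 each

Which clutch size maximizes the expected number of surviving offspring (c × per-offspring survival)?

Expected surviving offspring = c × s(c):
  c=2: 2 × 0.91 = 1.820
  c=3: 3 × 0.84 = 2.520
  c=4: 4 × 0.72 = 2.880
  c=5: 5 × 0.62 = 3.100
  c=6: 6 × 0.50 = 3.000
  c=7: 7 × 0.44 = 3.080
Maximum at c = 5 (3.100 surviving offspring).

5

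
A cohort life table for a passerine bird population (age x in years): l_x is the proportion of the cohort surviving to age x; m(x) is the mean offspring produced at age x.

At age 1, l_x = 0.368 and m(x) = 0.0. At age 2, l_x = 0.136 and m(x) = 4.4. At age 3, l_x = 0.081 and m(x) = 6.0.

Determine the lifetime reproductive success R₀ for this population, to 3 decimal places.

1.084

R₀ = Σ l_x m(x):
  age 1: 0.368 × 0.0 = 0.0000
  age 2: 0.136 × 4.4 = 0.5984
  age 3: 0.081 × 6.0 = 0.4860
R₀ = 0.0000 + 0.5984 + 0.4860 = 1.0844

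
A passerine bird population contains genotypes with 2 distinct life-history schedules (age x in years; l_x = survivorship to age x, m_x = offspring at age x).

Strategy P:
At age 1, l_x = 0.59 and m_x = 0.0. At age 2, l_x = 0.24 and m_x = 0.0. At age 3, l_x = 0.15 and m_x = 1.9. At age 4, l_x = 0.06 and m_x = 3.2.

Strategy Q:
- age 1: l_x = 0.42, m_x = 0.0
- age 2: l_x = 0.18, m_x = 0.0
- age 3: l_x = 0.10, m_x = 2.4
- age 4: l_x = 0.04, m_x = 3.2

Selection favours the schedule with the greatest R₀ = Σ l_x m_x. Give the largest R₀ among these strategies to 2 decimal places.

Strategy P: R₀ = 0.59×0.0 + 0.24×0.0 + 0.15×1.9 + 0.06×3.2 = 0.4770
Strategy Q: R₀ = 0.42×0.0 + 0.18×0.0 + 0.10×2.4 + 0.04×3.2 = 0.3680
Highest R₀: strategy P with 0.4770.

0.48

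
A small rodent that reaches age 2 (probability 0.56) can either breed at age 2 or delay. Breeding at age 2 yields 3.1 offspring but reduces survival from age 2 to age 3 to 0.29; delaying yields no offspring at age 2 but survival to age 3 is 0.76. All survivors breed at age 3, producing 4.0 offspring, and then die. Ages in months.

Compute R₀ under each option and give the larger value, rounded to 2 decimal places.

breed at age 2: R₀ = 0.56 × (3.1 + 0.29 × 4.0) = 0.56 × 4.2600 = 2.3856
delay to age 3: R₀ = 0.56 × (0.76 × 4.0) = 0.56 × 3.0400 = 1.7024
Higher: breed at age 2 (2.3856).

2.39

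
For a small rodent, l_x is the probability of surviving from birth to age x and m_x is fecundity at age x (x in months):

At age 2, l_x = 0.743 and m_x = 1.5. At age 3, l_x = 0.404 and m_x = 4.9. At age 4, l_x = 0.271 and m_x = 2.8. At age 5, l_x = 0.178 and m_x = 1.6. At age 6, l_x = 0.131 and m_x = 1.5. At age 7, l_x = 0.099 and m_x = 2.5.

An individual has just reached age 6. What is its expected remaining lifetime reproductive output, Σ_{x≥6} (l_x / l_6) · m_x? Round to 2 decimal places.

3.39

l_6 = 0.131. Conditional survival from age 6 to x is l_x / l_6.
  x=6: (0.131/0.131) × 1.5 = 1.5000
  x=7: (0.099/0.131) × 2.5 = 1.8893
Sum = 1.5000 + 1.8893 = 3.3893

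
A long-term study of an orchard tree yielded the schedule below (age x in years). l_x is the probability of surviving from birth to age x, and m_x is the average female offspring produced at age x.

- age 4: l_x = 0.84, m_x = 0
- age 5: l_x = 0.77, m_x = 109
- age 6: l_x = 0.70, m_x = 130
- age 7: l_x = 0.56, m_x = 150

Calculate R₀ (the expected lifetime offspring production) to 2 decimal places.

258.93

R₀ = Σ l_x m_x:
  age 4: 0.84 × 0 = 0.0000
  age 5: 0.77 × 109 = 83.9300
  age 6: 0.70 × 130 = 91.0000
  age 7: 0.56 × 150 = 84.0000
R₀ = 0.0000 + 83.9300 + 91.0000 + 84.0000 = 258.9300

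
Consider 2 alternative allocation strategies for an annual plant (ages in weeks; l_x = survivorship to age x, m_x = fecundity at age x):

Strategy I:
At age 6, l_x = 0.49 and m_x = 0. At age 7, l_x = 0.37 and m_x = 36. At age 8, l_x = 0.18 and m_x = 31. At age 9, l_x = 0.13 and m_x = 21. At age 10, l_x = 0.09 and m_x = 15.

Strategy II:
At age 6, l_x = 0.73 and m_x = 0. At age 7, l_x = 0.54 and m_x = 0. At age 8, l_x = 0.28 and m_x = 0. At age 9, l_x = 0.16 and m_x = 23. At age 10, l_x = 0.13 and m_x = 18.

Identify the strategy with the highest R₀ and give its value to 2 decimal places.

Strategy I: R₀ = 0.49×0 + 0.37×36 + 0.18×31 + 0.13×21 + 0.09×15 = 22.9800
Strategy II: R₀ = 0.73×0 + 0.54×0 + 0.28×0 + 0.16×23 + 0.13×18 = 6.0200
Highest R₀: strategy I with 22.9800.

22.98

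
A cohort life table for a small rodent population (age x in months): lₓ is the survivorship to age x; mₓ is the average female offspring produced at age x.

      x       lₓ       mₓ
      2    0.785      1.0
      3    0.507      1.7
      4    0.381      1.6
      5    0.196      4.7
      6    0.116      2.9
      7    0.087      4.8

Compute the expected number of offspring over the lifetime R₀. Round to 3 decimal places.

R₀ = Σ lₓ mₓ:
  age 2: 0.785 × 1.0 = 0.7850
  age 3: 0.507 × 1.7 = 0.8619
  age 4: 0.381 × 1.6 = 0.6096
  age 5: 0.196 × 4.7 = 0.9212
  age 6: 0.116 × 2.9 = 0.3364
  age 7: 0.087 × 4.8 = 0.4176
R₀ = 0.7850 + 0.8619 + 0.6096 + 0.9212 + 0.3364 + 0.4176 = 3.9317

3.932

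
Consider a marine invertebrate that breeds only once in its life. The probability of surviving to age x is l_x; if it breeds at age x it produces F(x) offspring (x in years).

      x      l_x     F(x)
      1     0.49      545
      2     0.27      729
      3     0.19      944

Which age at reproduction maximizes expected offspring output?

1

Expected offspring if breeding at age x = l_x × F(x):
  age 1: 0.49 × 545 = 267.050
  age 2: 0.27 × 729 = 196.830
  age 3: 0.19 × 944 = 179.360
Maximum at age 1 (267.050).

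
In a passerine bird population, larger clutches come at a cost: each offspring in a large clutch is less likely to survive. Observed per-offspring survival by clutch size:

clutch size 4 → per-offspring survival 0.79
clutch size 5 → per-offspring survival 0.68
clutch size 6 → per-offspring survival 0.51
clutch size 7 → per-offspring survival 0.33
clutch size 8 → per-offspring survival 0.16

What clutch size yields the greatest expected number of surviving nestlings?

Expected surviving nestlings = c × s(c):
  c=4: 4 × 0.79 = 3.160
  c=5: 5 × 0.68 = 3.400
  c=6: 6 × 0.51 = 3.060
  c=7: 7 × 0.33 = 2.310
  c=8: 8 × 0.16 = 1.280
Maximum at c = 5 (3.400 surviving nestlings).

5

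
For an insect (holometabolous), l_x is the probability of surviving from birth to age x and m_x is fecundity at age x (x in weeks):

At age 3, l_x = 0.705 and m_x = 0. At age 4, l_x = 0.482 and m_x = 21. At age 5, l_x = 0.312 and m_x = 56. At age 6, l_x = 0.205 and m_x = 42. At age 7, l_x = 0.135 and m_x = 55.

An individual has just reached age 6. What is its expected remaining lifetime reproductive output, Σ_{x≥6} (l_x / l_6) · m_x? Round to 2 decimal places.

l_6 = 0.205. Conditional survival from age 6 to x is l_x / l_6.
  x=6: (0.205/0.205) × 42 = 42.0000
  x=7: (0.135/0.205) × 55 = 36.2195
Sum = 42.0000 + 36.2195 = 78.2195

78.22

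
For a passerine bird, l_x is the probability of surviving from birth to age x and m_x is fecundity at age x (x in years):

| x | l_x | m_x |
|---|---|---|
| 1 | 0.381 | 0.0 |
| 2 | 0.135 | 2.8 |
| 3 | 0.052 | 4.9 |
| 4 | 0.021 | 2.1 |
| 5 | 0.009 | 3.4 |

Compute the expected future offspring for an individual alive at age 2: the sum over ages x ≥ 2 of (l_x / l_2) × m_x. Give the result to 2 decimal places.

l_2 = 0.135. Conditional survival from age 2 to x is l_x / l_2.
  x=2: (0.135/0.135) × 2.8 = 2.8000
  x=3: (0.052/0.135) × 4.9 = 1.8874
  x=4: (0.021/0.135) × 2.1 = 0.3267
  x=5: (0.009/0.135) × 3.4 = 0.2267
Sum = 2.8000 + 1.8874 + 0.3267 + 0.2267 = 5.2407

5.24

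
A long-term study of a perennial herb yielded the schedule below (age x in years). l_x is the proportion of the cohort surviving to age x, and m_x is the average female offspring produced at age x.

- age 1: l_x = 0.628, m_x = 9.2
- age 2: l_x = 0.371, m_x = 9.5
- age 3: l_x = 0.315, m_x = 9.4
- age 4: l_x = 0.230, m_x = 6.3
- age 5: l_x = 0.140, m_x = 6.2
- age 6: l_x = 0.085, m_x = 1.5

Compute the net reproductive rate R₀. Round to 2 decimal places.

R₀ = Σ l_x m_x:
  age 1: 0.628 × 9.2 = 5.7776
  age 2: 0.371 × 9.5 = 3.5245
  age 3: 0.315 × 9.4 = 2.9610
  age 4: 0.230 × 6.3 = 1.4490
  age 5: 0.140 × 6.2 = 0.8680
  age 6: 0.085 × 1.5 = 0.1275
R₀ = 5.7776 + 3.5245 + 2.9610 + 1.4490 + 0.8680 + 0.1275 = 14.7076

14.71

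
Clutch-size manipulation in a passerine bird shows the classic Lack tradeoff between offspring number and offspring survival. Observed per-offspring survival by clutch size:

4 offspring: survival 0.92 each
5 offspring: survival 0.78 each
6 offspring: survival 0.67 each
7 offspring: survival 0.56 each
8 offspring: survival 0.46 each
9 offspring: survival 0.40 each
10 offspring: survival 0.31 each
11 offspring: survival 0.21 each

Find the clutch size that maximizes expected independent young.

Expected independent young = c × s(c):
  c=4: 4 × 0.92 = 3.680
  c=5: 5 × 0.78 = 3.900
  c=6: 6 × 0.67 = 4.020
  c=7: 7 × 0.56 = 3.920
  c=8: 8 × 0.46 = 3.680
  c=9: 9 × 0.40 = 3.600
  c=10: 10 × 0.31 = 3.100
  c=11: 11 × 0.21 = 2.310
Maximum at c = 6 (4.020 independent young).

6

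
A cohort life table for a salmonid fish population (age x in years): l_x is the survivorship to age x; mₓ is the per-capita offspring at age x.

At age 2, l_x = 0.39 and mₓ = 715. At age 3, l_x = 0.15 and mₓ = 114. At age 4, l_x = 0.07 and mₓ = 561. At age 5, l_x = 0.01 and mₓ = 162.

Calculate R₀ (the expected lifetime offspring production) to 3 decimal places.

336.840

R₀ = Σ l_x mₓ:
  age 2: 0.39 × 715 = 278.8500
  age 3: 0.15 × 114 = 17.1000
  age 4: 0.07 × 561 = 39.2700
  age 5: 0.01 × 162 = 1.6200
R₀ = 278.8500 + 17.1000 + 39.2700 + 1.6200 = 336.8400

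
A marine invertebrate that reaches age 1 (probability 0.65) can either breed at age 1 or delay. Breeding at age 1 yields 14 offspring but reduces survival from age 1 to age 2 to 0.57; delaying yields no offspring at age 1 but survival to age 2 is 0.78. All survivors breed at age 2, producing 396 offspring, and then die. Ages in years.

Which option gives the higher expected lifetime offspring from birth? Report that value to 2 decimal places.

200.77

breed at age 1: R₀ = 0.65 × (14 + 0.57 × 396) = 0.65 × 239.7200 = 155.8180
delay to age 2: R₀ = 0.65 × (0.78 × 396) = 0.65 × 308.8800 = 200.7720
Higher: delay to age 2 (200.7720).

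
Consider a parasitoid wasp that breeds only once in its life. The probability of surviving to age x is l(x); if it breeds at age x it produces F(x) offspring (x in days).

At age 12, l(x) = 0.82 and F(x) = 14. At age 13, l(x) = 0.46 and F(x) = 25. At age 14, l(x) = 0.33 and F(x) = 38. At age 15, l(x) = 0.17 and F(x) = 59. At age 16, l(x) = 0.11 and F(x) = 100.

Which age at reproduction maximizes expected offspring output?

14

Expected offspring if breeding at age x = l(x) × F(x):
  age 12: 0.82 × 14 = 11.480
  age 13: 0.46 × 25 = 11.500
  age 14: 0.33 × 38 = 12.540
  age 15: 0.17 × 59 = 10.030
  age 16: 0.11 × 100 = 11.000
Maximum at age 14 (12.540).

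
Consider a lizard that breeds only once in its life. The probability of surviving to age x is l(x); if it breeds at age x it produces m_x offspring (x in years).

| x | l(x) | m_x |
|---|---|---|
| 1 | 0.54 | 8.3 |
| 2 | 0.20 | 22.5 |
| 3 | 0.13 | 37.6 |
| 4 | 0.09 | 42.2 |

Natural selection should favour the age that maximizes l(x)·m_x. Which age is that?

Expected offspring if breeding at age x = l(x) × m_x:
  age 1: 0.54 × 8.3 = 4.482
  age 2: 0.20 × 22.5 = 4.500
  age 3: 0.13 × 37.6 = 4.888
  age 4: 0.09 × 42.2 = 3.798
Maximum at age 3 (4.888).

3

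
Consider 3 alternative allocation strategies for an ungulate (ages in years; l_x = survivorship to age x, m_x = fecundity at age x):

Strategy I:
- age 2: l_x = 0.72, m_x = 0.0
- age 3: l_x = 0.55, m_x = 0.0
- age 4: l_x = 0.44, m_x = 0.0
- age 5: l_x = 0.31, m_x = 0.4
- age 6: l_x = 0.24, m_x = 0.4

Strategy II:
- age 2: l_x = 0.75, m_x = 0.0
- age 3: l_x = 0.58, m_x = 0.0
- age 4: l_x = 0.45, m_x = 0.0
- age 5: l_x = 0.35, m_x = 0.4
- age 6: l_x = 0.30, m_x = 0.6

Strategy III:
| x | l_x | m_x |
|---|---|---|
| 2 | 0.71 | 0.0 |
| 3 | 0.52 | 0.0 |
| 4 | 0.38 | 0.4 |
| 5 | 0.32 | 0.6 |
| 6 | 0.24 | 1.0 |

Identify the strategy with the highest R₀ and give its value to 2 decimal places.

Strategy I: R₀ = 0.72×0.0 + 0.55×0.0 + 0.44×0.0 + 0.31×0.4 + 0.24×0.4 = 0.2200
Strategy II: R₀ = 0.75×0.0 + 0.58×0.0 + 0.45×0.0 + 0.35×0.4 + 0.30×0.6 = 0.3200
Strategy III: R₀ = 0.71×0.0 + 0.52×0.0 + 0.38×0.4 + 0.32×0.6 + 0.24×1.0 = 0.5840
Highest R₀: strategy III with 0.5840.

0.58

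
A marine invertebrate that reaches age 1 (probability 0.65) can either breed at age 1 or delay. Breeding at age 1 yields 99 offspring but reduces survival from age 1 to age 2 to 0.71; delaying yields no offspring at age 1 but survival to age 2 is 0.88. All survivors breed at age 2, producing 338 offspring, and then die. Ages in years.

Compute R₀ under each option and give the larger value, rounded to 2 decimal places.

breed at age 1: R₀ = 0.65 × (99 + 0.71 × 338) = 0.65 × 338.9800 = 220.3370
delay to age 2: R₀ = 0.65 × (0.88 × 338) = 0.65 × 297.4400 = 193.3360
Higher: breed at age 1 (220.3370).

220.34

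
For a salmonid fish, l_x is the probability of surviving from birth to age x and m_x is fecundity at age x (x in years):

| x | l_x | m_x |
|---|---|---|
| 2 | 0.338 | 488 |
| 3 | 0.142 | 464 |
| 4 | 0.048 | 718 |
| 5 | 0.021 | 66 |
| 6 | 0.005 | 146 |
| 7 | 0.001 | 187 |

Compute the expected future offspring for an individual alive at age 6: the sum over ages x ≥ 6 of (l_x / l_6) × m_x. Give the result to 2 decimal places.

183.40

l_6 = 0.005. Conditional survival from age 6 to x is l_x / l_6.
  x=6: (0.005/0.005) × 146 = 146.0000
  x=7: (0.001/0.005) × 187 = 37.4000
Sum = 146.0000 + 37.4000 = 183.4000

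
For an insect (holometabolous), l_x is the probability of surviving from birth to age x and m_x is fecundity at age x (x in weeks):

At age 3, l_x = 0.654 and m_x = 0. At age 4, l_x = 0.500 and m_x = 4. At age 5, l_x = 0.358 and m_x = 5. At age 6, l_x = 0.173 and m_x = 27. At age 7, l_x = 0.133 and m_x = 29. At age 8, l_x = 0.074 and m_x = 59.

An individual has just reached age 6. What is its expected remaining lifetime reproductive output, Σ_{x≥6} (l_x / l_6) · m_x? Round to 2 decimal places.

l_6 = 0.173. Conditional survival from age 6 to x is l_x / l_6.
  x=6: (0.173/0.173) × 27 = 27.0000
  x=7: (0.133/0.173) × 29 = 22.2948
  x=8: (0.074/0.173) × 59 = 25.2370
Sum = 27.0000 + 22.2948 + 25.2370 = 74.5318

74.53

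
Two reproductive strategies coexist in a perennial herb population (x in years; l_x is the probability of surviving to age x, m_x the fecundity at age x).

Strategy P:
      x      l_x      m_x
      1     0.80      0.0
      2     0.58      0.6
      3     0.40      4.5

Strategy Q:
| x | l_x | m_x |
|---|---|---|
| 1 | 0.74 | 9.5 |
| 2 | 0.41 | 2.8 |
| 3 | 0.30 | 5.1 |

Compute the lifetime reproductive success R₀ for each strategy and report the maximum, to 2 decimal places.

Strategy P: R₀ = 0.80×0.0 + 0.58×0.6 + 0.40×4.5 = 2.1480
Strategy Q: R₀ = 0.74×9.5 + 0.41×2.8 + 0.30×5.1 = 9.7080
Highest R₀: strategy Q with 9.7080.

9.71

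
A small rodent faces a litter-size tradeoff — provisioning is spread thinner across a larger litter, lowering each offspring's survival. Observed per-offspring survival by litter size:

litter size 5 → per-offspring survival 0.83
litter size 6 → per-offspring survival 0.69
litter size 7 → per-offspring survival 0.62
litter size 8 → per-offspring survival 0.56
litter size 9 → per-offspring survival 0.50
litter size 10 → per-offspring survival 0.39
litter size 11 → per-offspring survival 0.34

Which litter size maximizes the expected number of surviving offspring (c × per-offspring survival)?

Expected surviving offspring = c × s(c):
  c=5: 5 × 0.83 = 4.150
  c=6: 6 × 0.69 = 4.140
  c=7: 7 × 0.62 = 4.340
  c=8: 8 × 0.56 = 4.480
  c=9: 9 × 0.50 = 4.500
  c=10: 10 × 0.39 = 3.900
  c=11: 11 × 0.34 = 3.740
Maximum at c = 9 (4.500 surviving offspring).

9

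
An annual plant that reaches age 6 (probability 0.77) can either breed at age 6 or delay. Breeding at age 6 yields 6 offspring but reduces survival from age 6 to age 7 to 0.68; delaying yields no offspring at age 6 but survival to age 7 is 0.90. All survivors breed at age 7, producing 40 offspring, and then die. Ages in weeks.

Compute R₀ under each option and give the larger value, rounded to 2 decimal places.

breed at age 6: R₀ = 0.77 × (6 + 0.68 × 40) = 0.77 × 33.2000 = 25.5640
delay to age 7: R₀ = 0.77 × (0.90 × 40) = 0.77 × 36.0000 = 27.7200
Higher: delay to age 7 (27.7200).

27.72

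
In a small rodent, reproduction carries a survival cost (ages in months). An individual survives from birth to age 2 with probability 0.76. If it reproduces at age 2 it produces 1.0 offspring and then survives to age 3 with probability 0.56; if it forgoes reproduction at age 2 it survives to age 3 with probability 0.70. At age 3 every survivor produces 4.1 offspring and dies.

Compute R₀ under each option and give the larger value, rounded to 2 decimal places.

2.50

breed at age 2: R₀ = 0.76 × (1.0 + 0.56 × 4.1) = 0.76 × 3.2960 = 2.5050
delay to age 3: R₀ = 0.76 × (0.70 × 4.1) = 0.76 × 2.8700 = 2.1812
Higher: breed at age 2 (2.5050).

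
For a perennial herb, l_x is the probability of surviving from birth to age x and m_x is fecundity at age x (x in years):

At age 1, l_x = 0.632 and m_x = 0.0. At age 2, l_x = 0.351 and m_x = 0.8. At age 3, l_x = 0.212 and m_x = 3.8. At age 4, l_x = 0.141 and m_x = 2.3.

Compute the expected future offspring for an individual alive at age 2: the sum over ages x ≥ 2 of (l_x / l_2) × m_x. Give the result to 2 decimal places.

4.02

l_2 = 0.351. Conditional survival from age 2 to x is l_x / l_2.
  x=2: (0.351/0.351) × 0.8 = 0.8000
  x=3: (0.212/0.351) × 3.8 = 2.2952
  x=4: (0.141/0.351) × 2.3 = 0.9239
Sum = 0.8000 + 2.2952 + 0.9239 = 4.0191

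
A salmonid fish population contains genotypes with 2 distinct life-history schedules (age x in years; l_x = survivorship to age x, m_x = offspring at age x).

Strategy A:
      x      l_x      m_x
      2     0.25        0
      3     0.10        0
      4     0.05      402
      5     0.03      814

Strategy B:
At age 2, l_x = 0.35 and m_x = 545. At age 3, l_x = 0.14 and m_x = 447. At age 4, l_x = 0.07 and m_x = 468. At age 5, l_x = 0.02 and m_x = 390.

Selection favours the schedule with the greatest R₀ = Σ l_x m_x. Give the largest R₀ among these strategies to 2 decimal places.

Strategy A: R₀ = 0.25×0 + 0.10×0 + 0.05×402 + 0.03×814 = 44.5200
Strategy B: R₀ = 0.35×545 + 0.14×447 + 0.07×468 + 0.02×390 = 293.8900
Highest R₀: strategy B with 293.8900.

293.89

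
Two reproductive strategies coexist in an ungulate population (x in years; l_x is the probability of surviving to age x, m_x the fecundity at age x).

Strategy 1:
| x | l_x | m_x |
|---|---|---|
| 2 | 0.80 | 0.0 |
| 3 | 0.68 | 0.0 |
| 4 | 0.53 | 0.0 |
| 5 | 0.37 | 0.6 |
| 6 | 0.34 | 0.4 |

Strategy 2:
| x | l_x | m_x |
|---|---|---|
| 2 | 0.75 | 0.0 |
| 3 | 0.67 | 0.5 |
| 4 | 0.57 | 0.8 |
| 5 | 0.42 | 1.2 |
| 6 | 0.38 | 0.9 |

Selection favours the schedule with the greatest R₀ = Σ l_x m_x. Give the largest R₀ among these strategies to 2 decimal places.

Strategy 1: R₀ = 0.80×0.0 + 0.68×0.0 + 0.53×0.0 + 0.37×0.6 + 0.34×0.4 = 0.3580
Strategy 2: R₀ = 0.75×0.0 + 0.67×0.5 + 0.57×0.8 + 0.42×1.2 + 0.38×0.9 = 1.6370
Highest R₀: strategy 2 with 1.6370.

1.64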